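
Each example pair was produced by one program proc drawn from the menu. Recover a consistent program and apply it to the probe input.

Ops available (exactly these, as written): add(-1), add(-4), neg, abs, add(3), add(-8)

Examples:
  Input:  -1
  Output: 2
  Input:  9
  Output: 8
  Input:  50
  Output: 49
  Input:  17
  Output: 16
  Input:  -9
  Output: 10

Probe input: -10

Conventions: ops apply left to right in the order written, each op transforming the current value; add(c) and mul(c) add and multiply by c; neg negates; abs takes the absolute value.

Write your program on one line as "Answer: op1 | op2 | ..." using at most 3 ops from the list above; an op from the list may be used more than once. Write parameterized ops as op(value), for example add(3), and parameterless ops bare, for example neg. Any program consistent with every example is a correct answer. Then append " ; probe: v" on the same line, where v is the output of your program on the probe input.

add(-1) | abs ; probe: 11

Check, running the answer program on each example:
  -1 -> -2 -> 2
  9 -> 8 -> 8
  50 -> 49 -> 49
  17 -> 16 -> 16
  -9 -> -10 -> 10
  probe: -10 -> -11 -> 11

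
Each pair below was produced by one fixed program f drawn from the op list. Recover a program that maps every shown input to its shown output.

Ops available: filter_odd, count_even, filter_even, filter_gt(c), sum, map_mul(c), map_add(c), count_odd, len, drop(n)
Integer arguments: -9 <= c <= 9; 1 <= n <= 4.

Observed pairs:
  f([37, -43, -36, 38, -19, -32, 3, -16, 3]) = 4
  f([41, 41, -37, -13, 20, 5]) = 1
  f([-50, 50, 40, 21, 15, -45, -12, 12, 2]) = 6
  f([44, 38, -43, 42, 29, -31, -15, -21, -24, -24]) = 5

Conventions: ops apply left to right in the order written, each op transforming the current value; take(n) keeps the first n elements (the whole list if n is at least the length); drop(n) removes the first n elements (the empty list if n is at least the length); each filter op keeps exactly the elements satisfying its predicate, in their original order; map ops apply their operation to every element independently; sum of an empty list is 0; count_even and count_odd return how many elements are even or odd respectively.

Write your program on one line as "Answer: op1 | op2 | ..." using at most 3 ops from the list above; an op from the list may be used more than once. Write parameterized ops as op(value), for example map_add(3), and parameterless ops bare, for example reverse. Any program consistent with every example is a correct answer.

map_add(3) | filter_odd | len

Check, running the answer program on each example:
  [37, -43, -36, 38, -19, -32, 3, -16, 3] -> [40, -40, -33, 41, -16, -29, 6, -13, 6] -> [-33, 41, -29, -13] -> 4
  [41, 41, -37, -13, 20, 5] -> [44, 44, -34, -10, 23, 8] -> [23] -> 1
  [-50, 50, 40, 21, 15, -45, -12, 12, 2] -> [-47, 53, 43, 24, 18, -42, -9, 15, 5] -> [-47, 53, 43, -9, 15, 5] -> 6
  [44, 38, -43, 42, 29, -31, -15, -21, -24, -24] -> [47, 41, -40, 45, 32, -28, -12, -18, -21, -21] -> [47, 41, 45, -21, -21] -> 5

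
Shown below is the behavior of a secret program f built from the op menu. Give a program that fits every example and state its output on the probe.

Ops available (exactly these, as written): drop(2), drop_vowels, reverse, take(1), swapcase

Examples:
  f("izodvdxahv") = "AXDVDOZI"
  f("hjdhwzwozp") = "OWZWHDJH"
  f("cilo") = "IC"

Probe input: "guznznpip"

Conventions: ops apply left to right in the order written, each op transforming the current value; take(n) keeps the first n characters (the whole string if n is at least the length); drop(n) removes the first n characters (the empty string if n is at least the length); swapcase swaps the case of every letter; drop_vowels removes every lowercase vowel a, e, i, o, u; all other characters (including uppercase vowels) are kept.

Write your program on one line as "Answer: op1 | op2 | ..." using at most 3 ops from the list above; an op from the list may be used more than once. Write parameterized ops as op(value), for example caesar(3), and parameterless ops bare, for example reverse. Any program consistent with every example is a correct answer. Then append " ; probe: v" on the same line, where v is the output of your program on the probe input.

reverse | swapcase | drop(2) ; probe: "PNZNZUG"

Check, running the answer program on each example:
  "izodvdxahv" -> "vhaxdvdozi" -> "VHAXDVDOZI" -> "AXDVDOZI"
  "hjdhwzwozp" -> "pzowzwhdjh" -> "PZOWZWHDJH" -> "OWZWHDJH"
  "cilo" -> "olic" -> "OLIC" -> "IC"
  probe: "guznznpip" -> "pipnznzug" -> "PIPNZNZUG" -> "PNZNZUG"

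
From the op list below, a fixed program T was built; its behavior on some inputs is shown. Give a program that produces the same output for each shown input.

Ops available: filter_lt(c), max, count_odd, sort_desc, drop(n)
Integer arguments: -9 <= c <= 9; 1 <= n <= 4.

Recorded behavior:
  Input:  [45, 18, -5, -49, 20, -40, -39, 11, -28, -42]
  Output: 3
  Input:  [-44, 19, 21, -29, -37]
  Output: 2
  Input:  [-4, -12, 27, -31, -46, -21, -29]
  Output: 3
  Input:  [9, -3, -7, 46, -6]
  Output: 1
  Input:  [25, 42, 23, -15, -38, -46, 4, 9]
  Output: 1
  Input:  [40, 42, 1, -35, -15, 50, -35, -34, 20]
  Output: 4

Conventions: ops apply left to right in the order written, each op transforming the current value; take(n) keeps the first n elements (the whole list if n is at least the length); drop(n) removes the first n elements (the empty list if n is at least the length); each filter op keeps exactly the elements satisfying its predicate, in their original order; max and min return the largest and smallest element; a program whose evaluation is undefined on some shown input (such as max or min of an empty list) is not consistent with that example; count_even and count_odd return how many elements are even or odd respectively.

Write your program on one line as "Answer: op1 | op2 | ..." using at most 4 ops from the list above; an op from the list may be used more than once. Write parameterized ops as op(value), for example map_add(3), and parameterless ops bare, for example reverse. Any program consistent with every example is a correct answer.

drop(2) | filter_lt(6) | count_odd

Check, running the answer program on each example:
  [45, 18, -5, -49, 20, -40, -39, 11, -28, -42] -> [-5, -49, 20, -40, -39, 11, -28, -42] -> [-5, -49, -40, -39, -28, -42] -> 3
  [-44, 19, 21, -29, -37] -> [21, -29, -37] -> [-29, -37] -> 2
  [-4, -12, 27, -31, -46, -21, -29] -> [27, -31, -46, -21, -29] -> [-31, -46, -21, -29] -> 3
  [9, -3, -7, 46, -6] -> [-7, 46, -6] -> [-7, -6] -> 1
  [25, 42, 23, -15, -38, -46, 4, 9] -> [23, -15, -38, -46, 4, 9] -> [-15, -38, -46, 4] -> 1
  [40, 42, 1, -35, -15, 50, -35, -34, 20] -> [1, -35, -15, 50, -35, -34, 20] -> [1, -35, -15, -35, -34] -> 4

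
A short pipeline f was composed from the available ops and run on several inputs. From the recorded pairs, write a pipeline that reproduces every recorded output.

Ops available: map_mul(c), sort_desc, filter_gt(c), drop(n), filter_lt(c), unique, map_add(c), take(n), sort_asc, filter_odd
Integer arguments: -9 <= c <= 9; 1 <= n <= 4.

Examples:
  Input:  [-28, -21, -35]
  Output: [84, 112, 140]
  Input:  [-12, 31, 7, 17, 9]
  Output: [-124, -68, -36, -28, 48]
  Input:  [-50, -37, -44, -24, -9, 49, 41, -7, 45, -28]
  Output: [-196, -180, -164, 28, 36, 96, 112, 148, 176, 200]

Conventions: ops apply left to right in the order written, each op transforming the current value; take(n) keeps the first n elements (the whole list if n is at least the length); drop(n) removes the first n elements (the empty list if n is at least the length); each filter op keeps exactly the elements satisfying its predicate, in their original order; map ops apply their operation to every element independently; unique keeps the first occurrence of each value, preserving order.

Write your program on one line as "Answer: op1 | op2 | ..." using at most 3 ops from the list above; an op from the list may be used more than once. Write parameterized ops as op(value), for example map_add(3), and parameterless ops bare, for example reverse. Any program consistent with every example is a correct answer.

sort_desc | map_mul(-4)

Check, running the answer program on each example:
  [-28, -21, -35] -> [-21, -28, -35] -> [84, 112, 140]
  [-12, 31, 7, 17, 9] -> [31, 17, 9, 7, -12] -> [-124, -68, -36, -28, 48]
  [-50, -37, -44, -24, -9, 49, 41, -7, 45, -28] -> [49, 45, 41, -7, -9, -24, -28, -37, -44, -50] -> [-196, -180, -164, 28, 36, 96, 112, 148, 176, 200]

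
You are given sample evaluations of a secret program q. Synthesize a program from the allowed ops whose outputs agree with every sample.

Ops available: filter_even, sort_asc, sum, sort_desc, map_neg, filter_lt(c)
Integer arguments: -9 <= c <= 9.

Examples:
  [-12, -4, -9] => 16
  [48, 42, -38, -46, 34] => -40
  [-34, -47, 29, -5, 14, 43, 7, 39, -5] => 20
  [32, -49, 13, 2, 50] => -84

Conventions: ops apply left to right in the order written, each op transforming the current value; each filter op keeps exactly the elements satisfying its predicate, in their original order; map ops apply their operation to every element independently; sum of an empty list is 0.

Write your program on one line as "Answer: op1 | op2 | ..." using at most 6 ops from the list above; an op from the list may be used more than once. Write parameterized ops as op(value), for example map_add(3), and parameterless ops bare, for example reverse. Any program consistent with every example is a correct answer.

sort_desc | map_neg | filter_even | sort_desc | sum

Check, running the answer program on each example:
  [-12, -4, -9] -> [-4, -9, -12] -> [4, 9, 12] -> [4, 12] -> [12, 4] -> 16
  [48, 42, -38, -46, 34] -> [48, 42, 34, -38, -46] -> [-48, -42, -34, 38, 46] -> [-48, -42, -34, 38, 46] -> [46, 38, -34, -42, -48] -> -40
  [-34, -47, 29, -5, 14, 43, 7, 39, -5] -> [43, 39, 29, 14, 7, -5, -5, -34, -47] -> [-43, -39, -29, -14, -7, 5, 5, 34, 47] -> [-14, 34] -> [34, -14] -> 20
  [32, -49, 13, 2, 50] -> [50, 32, 13, 2, -49] -> [-50, -32, -13, -2, 49] -> [-50, -32, -2] -> [-2, -32, -50] -> -84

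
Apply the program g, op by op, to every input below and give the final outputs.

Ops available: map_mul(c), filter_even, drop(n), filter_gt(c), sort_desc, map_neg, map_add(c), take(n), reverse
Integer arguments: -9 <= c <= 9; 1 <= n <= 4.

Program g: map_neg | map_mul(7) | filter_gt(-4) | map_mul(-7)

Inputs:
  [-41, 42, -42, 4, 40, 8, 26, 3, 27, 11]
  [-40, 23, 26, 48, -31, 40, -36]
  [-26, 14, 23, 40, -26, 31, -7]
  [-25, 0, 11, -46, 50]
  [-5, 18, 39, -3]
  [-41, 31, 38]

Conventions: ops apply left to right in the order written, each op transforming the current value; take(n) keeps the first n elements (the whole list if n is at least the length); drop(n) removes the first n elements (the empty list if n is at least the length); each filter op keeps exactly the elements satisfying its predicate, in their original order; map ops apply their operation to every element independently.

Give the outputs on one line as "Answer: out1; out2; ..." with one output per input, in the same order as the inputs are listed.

[-2009, -2058]; [-1960, -1519, -1764]; [-1274, -1274, -343]; [-1225, 0, -2254]; [-245, -147]; [-2009]

Execution, op by op:
  [-41, 42, -42, 4, 40, 8, 26, 3, 27, 11] -> [41, -42, 42, -4, -40, -8, -26, -3, -27, -11] -> [287, -294, 294, -28, -280, -56, -182, -21, -189, -77] -> [287, 294] -> [-2009, -2058]
  [-40, 23, 26, 48, -31, 40, -36] -> [40, -23, -26, -48, 31, -40, 36] -> [280, -161, -182, -336, 217, -280, 252] -> [280, 217, 252] -> [-1960, -1519, -1764]
  [-26, 14, 23, 40, -26, 31, -7] -> [26, -14, -23, -40, 26, -31, 7] -> [182, -98, -161, -280, 182, -217, 49] -> [182, 182, 49] -> [-1274, -1274, -343]
  [-25, 0, 11, -46, 50] -> [25, 0, -11, 46, -50] -> [175, 0, -77, 322, -350] -> [175, 0, 322] -> [-1225, 0, -2254]
  [-5, 18, 39, -3] -> [5, -18, -39, 3] -> [35, -126, -273, 21] -> [35, 21] -> [-245, -147]
  [-41, 31, 38] -> [41, -31, -38] -> [287, -217, -266] -> [287] -> [-2009]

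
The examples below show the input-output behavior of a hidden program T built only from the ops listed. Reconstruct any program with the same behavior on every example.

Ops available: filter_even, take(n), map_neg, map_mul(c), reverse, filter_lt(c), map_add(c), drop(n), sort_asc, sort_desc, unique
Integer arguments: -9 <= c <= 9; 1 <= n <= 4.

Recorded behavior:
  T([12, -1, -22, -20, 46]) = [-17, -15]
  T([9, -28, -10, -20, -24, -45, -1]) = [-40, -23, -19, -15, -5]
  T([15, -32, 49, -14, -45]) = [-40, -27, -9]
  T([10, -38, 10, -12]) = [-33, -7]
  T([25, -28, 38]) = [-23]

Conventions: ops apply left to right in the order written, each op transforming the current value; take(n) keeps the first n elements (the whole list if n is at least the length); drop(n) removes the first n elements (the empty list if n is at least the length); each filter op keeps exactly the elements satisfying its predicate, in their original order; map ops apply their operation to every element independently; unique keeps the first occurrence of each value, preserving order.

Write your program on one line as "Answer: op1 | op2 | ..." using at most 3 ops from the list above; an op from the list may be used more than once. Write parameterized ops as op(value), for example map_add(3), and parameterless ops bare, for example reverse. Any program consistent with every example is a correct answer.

filter_lt(-1) | sort_asc | map_add(5)

Check, running the answer program on each example:
  [12, -1, -22, -20, 46] -> [-22, -20] -> [-22, -20] -> [-17, -15]
  [9, -28, -10, -20, -24, -45, -1] -> [-28, -10, -20, -24, -45] -> [-45, -28, -24, -20, -10] -> [-40, -23, -19, -15, -5]
  [15, -32, 49, -14, -45] -> [-32, -14, -45] -> [-45, -32, -14] -> [-40, -27, -9]
  [10, -38, 10, -12] -> [-38, -12] -> [-38, -12] -> [-33, -7]
  [25, -28, 38] -> [-28] -> [-28] -> [-23]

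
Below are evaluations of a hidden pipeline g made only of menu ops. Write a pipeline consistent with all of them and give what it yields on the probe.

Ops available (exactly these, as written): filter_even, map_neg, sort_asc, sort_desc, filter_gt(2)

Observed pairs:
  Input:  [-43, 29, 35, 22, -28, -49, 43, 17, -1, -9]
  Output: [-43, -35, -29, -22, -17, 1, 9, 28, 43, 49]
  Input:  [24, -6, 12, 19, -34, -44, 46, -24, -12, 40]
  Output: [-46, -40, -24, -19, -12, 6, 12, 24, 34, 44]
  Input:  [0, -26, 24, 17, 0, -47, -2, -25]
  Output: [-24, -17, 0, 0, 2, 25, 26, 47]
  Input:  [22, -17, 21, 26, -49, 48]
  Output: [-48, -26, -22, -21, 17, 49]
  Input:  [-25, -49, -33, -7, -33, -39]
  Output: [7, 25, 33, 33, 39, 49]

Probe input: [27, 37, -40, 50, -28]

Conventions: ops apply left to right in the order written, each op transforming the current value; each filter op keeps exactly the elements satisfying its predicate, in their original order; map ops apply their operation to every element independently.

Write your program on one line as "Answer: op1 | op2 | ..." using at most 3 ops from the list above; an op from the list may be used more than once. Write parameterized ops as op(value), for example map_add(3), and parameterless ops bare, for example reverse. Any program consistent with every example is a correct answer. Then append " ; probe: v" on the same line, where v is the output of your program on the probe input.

sort_asc | map_neg | sort_asc ; probe: [-50, -37, -27, 28, 40]

Check, running the answer program on each example:
  [-43, 29, 35, 22, -28, -49, 43, 17, -1, -9] -> [-49, -43, -28, -9, -1, 17, 22, 29, 35, 43] -> [49, 43, 28, 9, 1, -17, -22, -29, -35, -43] -> [-43, -35, -29, -22, -17, 1, 9, 28, 43, 49]
  [24, -6, 12, 19, -34, -44, 46, -24, -12, 40] -> [-44, -34, -24, -12, -6, 12, 19, 24, 40, 46] -> [44, 34, 24, 12, 6, -12, -19, -24, -40, -46] -> [-46, -40, -24, -19, -12, 6, 12, 24, 34, 44]
  [0, -26, 24, 17, 0, -47, -2, -25] -> [-47, -26, -25, -2, 0, 0, 17, 24] -> [47, 26, 25, 2, 0, 0, -17, -24] -> [-24, -17, 0, 0, 2, 25, 26, 47]
  [22, -17, 21, 26, -49, 48] -> [-49, -17, 21, 22, 26, 48] -> [49, 17, -21, -22, -26, -48] -> [-48, -26, -22, -21, 17, 49]
  [-25, -49, -33, -7, -33, -39] -> [-49, -39, -33, -33, -25, -7] -> [49, 39, 33, 33, 25, 7] -> [7, 25, 33, 33, 39, 49]
  probe: [27, 37, -40, 50, -28] -> [-40, -28, 27, 37, 50] -> [40, 28, -27, -37, -50] -> [-50, -37, -27, 28, 40]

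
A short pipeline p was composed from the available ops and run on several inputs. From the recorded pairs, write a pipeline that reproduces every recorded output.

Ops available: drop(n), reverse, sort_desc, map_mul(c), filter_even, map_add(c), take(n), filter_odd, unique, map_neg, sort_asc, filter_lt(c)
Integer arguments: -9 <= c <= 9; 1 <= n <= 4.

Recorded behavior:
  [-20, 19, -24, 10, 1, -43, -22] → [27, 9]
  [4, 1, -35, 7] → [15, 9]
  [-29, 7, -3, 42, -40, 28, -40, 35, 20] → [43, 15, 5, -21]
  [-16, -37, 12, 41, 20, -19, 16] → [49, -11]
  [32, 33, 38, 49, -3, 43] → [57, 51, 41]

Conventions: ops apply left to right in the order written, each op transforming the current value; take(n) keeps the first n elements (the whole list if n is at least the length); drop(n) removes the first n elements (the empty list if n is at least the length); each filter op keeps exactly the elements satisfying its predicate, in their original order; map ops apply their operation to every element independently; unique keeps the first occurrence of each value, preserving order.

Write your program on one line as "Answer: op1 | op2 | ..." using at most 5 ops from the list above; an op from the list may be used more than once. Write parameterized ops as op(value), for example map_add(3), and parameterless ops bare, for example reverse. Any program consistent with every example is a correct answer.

sort_asc | drop(1) | filter_odd | reverse | map_add(8)

Check, running the answer program on each example:
  [-20, 19, -24, 10, 1, -43, -22] -> [-43, -24, -22, -20, 1, 10, 19] -> [-24, -22, -20, 1, 10, 19] -> [1, 19] -> [19, 1] -> [27, 9]
  [4, 1, -35, 7] -> [-35, 1, 4, 7] -> [1, 4, 7] -> [1, 7] -> [7, 1] -> [15, 9]
  [-29, 7, -3, 42, -40, 28, -40, 35, 20] -> [-40, -40, -29, -3, 7, 20, 28, 35, 42] -> [-40, -29, -3, 7, 20, 28, 35, 42] -> [-29, -3, 7, 35] -> [35, 7, -3, -29] -> [43, 15, 5, -21]
  [-16, -37, 12, 41, 20, -19, 16] -> [-37, -19, -16, 12, 16, 20, 41] -> [-19, -16, 12, 16, 20, 41] -> [-19, 41] -> [41, -19] -> [49, -11]
  [32, 33, 38, 49, -3, 43] -> [-3, 32, 33, 38, 43, 49] -> [32, 33, 38, 43, 49] -> [33, 43, 49] -> [49, 43, 33] -> [57, 51, 41]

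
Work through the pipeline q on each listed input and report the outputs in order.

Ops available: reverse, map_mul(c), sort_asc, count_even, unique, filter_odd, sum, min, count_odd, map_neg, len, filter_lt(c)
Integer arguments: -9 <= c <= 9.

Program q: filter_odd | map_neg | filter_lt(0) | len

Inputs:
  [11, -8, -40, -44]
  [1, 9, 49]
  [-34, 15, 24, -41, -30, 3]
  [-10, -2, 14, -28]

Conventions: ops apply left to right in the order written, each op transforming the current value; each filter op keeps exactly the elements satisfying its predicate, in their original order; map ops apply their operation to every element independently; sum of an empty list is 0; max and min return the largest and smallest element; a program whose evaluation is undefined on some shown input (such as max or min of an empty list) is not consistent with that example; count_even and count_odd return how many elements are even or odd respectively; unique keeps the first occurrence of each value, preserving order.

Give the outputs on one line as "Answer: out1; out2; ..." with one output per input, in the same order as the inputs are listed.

1; 3; 2; 0

Execution, op by op:
  [11, -8, -40, -44] -> [11] -> [-11] -> [-11] -> 1
  [1, 9, 49] -> [1, 9, 49] -> [-1, -9, -49] -> [-1, -9, -49] -> 3
  [-34, 15, 24, -41, -30, 3] -> [15, -41, 3] -> [-15, 41, -3] -> [-15, -3] -> 2
  [-10, -2, 14, -28] -> [] -> [] -> [] -> 0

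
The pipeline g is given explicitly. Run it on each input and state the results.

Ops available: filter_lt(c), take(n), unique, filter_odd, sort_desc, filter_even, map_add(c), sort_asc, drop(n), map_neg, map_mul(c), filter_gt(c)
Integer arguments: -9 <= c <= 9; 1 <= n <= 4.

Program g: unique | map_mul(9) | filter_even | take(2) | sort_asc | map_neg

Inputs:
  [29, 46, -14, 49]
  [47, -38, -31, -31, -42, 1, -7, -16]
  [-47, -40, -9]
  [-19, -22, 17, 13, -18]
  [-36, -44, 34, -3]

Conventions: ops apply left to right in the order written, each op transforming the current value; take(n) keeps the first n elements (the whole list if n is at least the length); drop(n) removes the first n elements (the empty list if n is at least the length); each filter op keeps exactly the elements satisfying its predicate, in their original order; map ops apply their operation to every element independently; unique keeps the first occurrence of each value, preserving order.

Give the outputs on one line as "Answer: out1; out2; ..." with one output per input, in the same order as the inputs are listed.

[126, -414]; [378, 342]; [360]; [198, 162]; [396, 324]

Execution, op by op:
  [29, 46, -14, 49] -> [29, 46, -14, 49] -> [261, 414, -126, 441] -> [414, -126] -> [414, -126] -> [-126, 414] -> [126, -414]
  [47, -38, -31, -31, -42, 1, -7, -16] -> [47, -38, -31, -42, 1, -7, -16] -> [423, -342, -279, -378, 9, -63, -144] -> [-342, -378, -144] -> [-342, -378] -> [-378, -342] -> [378, 342]
  [-47, -40, -9] -> [-47, -40, -9] -> [-423, -360, -81] -> [-360] -> [-360] -> [-360] -> [360]
  [-19, -22, 17, 13, -18] -> [-19, -22, 17, 13, -18] -> [-171, -198, 153, 117, -162] -> [-198, -162] -> [-198, -162] -> [-198, -162] -> [198, 162]
  [-36, -44, 34, -3] -> [-36, -44, 34, -3] -> [-324, -396, 306, -27] -> [-324, -396, 306] -> [-324, -396] -> [-396, -324] -> [396, 324]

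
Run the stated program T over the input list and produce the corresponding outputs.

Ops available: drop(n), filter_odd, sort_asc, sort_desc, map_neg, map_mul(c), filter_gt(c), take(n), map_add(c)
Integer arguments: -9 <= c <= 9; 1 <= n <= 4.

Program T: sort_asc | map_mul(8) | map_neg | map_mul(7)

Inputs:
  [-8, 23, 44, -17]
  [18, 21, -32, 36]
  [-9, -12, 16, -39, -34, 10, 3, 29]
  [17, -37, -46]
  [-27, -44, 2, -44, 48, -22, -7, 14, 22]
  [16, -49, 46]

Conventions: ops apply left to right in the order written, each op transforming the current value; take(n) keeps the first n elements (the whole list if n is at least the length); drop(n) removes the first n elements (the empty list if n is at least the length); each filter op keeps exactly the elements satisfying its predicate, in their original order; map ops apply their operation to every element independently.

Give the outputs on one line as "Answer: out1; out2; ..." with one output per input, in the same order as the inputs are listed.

Execution, op by op:
  [-8, 23, 44, -17] -> [-17, -8, 23, 44] -> [-136, -64, 184, 352] -> [136, 64, -184, -352] -> [952, 448, -1288, -2464]
  [18, 21, -32, 36] -> [-32, 18, 21, 36] -> [-256, 144, 168, 288] -> [256, -144, -168, -288] -> [1792, -1008, -1176, -2016]
  [-9, -12, 16, -39, -34, 10, 3, 29] -> [-39, -34, -12, -9, 3, 10, 16, 29] -> [-312, -272, -96, -72, 24, 80, 128, 232] -> [312, 272, 96, 72, -24, -80, -128, -232] -> [2184, 1904, 672, 504, -168, -560, -896, -1624]
  [17, -37, -46] -> [-46, -37, 17] -> [-368, -296, 136] -> [368, 296, -136] -> [2576, 2072, -952]
  [-27, -44, 2, -44, 48, -22, -7, 14, 22] -> [-44, -44, -27, -22, -7, 2, 14, 22, 48] -> [-352, -352, -216, -176, -56, 16, 112, 176, 384] -> [352, 352, 216, 176, 56, -16, -112, -176, -384] -> [2464, 2464, 1512, 1232, 392, -112, -784, -1232, -2688]
  [16, -49, 46] -> [-49, 16, 46] -> [-392, 128, 368] -> [392, -128, -368] -> [2744, -896, -2576]

[952, 448, -1288, -2464]; [1792, -1008, -1176, -2016]; [2184, 1904, 672, 504, -168, -560, -896, -1624]; [2576, 2072, -952]; [2464, 2464, 1512, 1232, 392, -112, -784, -1232, -2688]; [2744, -896, -2576]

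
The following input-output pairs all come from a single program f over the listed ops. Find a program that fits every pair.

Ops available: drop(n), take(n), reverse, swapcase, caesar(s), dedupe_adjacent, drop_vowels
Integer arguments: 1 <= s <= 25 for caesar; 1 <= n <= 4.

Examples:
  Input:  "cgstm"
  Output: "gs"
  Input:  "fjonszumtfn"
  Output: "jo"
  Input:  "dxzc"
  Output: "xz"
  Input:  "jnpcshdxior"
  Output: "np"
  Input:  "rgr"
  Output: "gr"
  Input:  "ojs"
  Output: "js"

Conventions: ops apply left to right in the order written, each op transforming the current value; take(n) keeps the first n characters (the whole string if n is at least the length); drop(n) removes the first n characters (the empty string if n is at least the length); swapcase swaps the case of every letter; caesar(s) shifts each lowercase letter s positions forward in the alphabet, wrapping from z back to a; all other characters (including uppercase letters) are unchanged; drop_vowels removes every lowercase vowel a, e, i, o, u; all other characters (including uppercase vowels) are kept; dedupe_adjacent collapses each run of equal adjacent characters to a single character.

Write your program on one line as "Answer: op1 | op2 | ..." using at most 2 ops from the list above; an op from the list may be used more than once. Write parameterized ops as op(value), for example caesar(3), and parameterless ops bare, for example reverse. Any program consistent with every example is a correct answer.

drop(1) | take(2)

Check, running the answer program on each example:
  "cgstm" -> "gstm" -> "gs"
  "fjonszumtfn" -> "jonszumtfn" -> "jo"
  "dxzc" -> "xzc" -> "xz"
  "jnpcshdxior" -> "npcshdxior" -> "np"
  "rgr" -> "gr" -> "gr"
  "ojs" -> "js" -> "js"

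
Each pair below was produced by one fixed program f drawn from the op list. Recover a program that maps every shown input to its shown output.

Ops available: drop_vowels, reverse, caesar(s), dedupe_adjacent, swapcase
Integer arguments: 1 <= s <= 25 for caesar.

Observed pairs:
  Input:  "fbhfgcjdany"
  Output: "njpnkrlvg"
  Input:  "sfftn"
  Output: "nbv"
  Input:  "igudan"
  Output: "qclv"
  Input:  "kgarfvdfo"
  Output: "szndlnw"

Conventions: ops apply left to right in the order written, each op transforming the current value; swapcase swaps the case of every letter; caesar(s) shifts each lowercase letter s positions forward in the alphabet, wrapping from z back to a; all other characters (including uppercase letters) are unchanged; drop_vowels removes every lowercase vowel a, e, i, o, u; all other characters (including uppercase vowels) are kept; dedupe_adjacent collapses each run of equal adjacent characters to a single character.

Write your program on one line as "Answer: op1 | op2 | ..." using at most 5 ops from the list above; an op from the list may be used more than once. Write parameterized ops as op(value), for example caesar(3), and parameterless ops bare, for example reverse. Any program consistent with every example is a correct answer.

reverse | caesar(8) | dedupe_adjacent | reverse | drop_vowels

Check, running the answer program on each example:
  "fbhfgcjdany" -> "ynadjcgfhbf" -> "gvilrkonpjn" -> "gvilrkonpjn" -> "njpnokrlivg" -> "njpnkrlvg"
  "sfftn" -> "ntffs" -> "vbnna" -> "vbna" -> "anbv" -> "nbv"
  "igudan" -> "nadugi" -> "vilcoq" -> "vilcoq" -> "qocliv" -> "qclv"
  "kgarfvdfo" -> "ofdvfragk" -> "wnldnzios" -> "wnldnzios" -> "soizndlnw" -> "szndlnw"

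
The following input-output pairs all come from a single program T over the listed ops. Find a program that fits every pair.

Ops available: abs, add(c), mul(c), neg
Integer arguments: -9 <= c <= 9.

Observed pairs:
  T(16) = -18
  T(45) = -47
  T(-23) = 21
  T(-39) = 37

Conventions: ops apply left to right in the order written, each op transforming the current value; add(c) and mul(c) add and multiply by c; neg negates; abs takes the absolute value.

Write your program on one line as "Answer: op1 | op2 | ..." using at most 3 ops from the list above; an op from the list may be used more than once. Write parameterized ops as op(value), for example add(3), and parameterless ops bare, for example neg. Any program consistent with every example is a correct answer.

add(2) | neg

Check, running the answer program on each example:
  16 -> 18 -> -18
  45 -> 47 -> -47
  -23 -> -21 -> 21
  -39 -> -37 -> 37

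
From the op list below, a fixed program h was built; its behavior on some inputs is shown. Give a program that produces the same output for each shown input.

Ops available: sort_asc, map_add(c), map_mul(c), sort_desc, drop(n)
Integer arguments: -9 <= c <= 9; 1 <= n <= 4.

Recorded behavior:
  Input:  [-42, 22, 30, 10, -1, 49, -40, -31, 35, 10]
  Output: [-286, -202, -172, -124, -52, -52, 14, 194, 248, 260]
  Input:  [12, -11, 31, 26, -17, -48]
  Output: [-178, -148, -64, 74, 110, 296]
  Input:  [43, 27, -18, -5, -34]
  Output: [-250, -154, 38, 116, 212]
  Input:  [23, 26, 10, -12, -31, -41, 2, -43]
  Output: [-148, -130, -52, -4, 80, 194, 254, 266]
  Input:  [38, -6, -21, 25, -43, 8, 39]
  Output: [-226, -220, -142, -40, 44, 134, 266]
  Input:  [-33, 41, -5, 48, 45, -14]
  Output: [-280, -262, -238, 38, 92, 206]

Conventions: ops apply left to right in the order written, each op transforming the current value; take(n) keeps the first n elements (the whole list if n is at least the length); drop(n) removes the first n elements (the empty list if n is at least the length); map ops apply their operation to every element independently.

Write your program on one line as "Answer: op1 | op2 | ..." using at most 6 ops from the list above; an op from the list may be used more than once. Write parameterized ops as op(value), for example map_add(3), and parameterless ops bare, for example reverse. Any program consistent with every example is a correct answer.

map_mul(-6) | sort_desc | map_add(7) | map_add(1) | sort_asc

Check, running the answer program on each example:
  [-42, 22, 30, 10, -1, 49, -40, -31, 35, 10] -> [252, -132, -180, -60, 6, -294, 240, 186, -210, -60] -> [252, 240, 186, 6, -60, -60, -132, -180, -210, -294] -> [259, 247, 193, 13, -53, -53, -125, -173, -203, -287] -> [260, 248, 194, 14, -52, -52, -124, -172, -202, -286] -> [-286, -202, -172, -124, -52, -52, 14, 194, 248, 260]
  [12, -11, 31, 26, -17, -48] -> [-72, 66, -186, -156, 102, 288] -> [288, 102, 66, -72, -156, -186] -> [295, 109, 73, -65, -149, -179] -> [296, 110, 74, -64, -148, -178] -> [-178, -148, -64, 74, 110, 296]
  [43, 27, -18, -5, -34] -> [-258, -162, 108, 30, 204] -> [204, 108, 30, -162, -258] -> [211, 115, 37, -155, -251] -> [212, 116, 38, -154, -250] -> [-250, -154, 38, 116, 212]
  [23, 26, 10, -12, -31, -41, 2, -43] -> [-138, -156, -60, 72, 186, 246, -12, 258] -> [258, 246, 186, 72, -12, -60, -138, -156] -> [265, 253, 193, 79, -5, -53, -131, -149] -> [266, 254, 194, 80, -4, -52, -130, -148] -> [-148, -130, -52, -4, 80, 194, 254, 266]
  [38, -6, -21, 25, -43, 8, 39] -> [-228, 36, 126, -150, 258, -48, -234] -> [258, 126, 36, -48, -150, -228, -234] -> [265, 133, 43, -41, -143, -221, -227] -> [266, 134, 44, -40, -142, -220, -226] -> [-226, -220, -142, -40, 44, 134, 266]
  [-33, 41, -5, 48, 45, -14] -> [198, -246, 30, -288, -270, 84] -> [198, 84, 30, -246, -270, -288] -> [205, 91, 37, -239, -263, -281] -> [206, 92, 38, -238, -262, -280] -> [-280, -262, -238, 38, 92, 206]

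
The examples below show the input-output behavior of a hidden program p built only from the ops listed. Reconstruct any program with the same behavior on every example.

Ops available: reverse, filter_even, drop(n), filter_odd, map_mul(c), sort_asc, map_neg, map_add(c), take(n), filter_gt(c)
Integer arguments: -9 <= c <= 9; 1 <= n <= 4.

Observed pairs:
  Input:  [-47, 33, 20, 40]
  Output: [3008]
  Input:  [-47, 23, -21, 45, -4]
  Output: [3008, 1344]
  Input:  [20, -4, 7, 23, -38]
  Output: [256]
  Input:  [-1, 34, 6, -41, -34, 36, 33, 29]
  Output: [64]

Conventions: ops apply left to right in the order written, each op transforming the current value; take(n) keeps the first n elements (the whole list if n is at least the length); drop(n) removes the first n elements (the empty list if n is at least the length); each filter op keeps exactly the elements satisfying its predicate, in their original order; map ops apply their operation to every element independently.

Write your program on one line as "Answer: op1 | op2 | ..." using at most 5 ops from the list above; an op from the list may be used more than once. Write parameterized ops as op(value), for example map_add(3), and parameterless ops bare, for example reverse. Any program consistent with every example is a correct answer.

take(3) | map_mul(-8) | map_mul(-8) | map_neg | filter_gt(-1)

Check, running the answer program on each example:
  [-47, 33, 20, 40] -> [-47, 33, 20] -> [376, -264, -160] -> [-3008, 2112, 1280] -> [3008, -2112, -1280] -> [3008]
  [-47, 23, -21, 45, -4] -> [-47, 23, -21] -> [376, -184, 168] -> [-3008, 1472, -1344] -> [3008, -1472, 1344] -> [3008, 1344]
  [20, -4, 7, 23, -38] -> [20, -4, 7] -> [-160, 32, -56] -> [1280, -256, 448] -> [-1280, 256, -448] -> [256]
  [-1, 34, 6, -41, -34, 36, 33, 29] -> [-1, 34, 6] -> [8, -272, -48] -> [-64, 2176, 384] -> [64, -2176, -384] -> [64]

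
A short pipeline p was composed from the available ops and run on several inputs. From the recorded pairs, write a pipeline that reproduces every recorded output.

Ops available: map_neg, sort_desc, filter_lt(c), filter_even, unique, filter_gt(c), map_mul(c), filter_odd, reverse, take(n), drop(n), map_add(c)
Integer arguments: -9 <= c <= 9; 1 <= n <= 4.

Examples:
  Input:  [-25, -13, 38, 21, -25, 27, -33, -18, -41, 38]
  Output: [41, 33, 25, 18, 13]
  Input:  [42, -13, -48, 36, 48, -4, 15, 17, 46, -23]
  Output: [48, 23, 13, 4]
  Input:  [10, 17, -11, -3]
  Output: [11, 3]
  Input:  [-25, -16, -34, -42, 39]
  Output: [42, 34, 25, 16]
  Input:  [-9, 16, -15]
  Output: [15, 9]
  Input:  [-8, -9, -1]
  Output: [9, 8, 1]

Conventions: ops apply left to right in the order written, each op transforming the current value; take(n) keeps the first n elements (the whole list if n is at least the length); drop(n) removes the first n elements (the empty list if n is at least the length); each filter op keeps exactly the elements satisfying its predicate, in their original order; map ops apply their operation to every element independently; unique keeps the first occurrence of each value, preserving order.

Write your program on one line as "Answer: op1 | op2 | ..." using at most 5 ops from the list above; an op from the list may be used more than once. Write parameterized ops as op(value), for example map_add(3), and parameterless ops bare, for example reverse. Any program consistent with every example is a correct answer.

sort_desc | map_neg | filter_gt(-2) | reverse | unique

Check, running the answer program on each example:
  [-25, -13, 38, 21, -25, 27, -33, -18, -41, 38] -> [38, 38, 27, 21, -13, -18, -25, -25, -33, -41] -> [-38, -38, -27, -21, 13, 18, 25, 25, 33, 41] -> [13, 18, 25, 25, 33, 41] -> [41, 33, 25, 25, 18, 13] -> [41, 33, 25, 18, 13]
  [42, -13, -48, 36, 48, -4, 15, 17, 46, -23] -> [48, 46, 42, 36, 17, 15, -4, -13, -23, -48] -> [-48, -46, -42, -36, -17, -15, 4, 13, 23, 48] -> [4, 13, 23, 48] -> [48, 23, 13, 4] -> [48, 23, 13, 4]
  [10, 17, -11, -3] -> [17, 10, -3, -11] -> [-17, -10, 3, 11] -> [3, 11] -> [11, 3] -> [11, 3]
  [-25, -16, -34, -42, 39] -> [39, -16, -25, -34, -42] -> [-39, 16, 25, 34, 42] -> [16, 25, 34, 42] -> [42, 34, 25, 16] -> [42, 34, 25, 16]
  [-9, 16, -15] -> [16, -9, -15] -> [-16, 9, 15] -> [9, 15] -> [15, 9] -> [15, 9]
  [-8, -9, -1] -> [-1, -8, -9] -> [1, 8, 9] -> [1, 8, 9] -> [9, 8, 1] -> [9, 8, 1]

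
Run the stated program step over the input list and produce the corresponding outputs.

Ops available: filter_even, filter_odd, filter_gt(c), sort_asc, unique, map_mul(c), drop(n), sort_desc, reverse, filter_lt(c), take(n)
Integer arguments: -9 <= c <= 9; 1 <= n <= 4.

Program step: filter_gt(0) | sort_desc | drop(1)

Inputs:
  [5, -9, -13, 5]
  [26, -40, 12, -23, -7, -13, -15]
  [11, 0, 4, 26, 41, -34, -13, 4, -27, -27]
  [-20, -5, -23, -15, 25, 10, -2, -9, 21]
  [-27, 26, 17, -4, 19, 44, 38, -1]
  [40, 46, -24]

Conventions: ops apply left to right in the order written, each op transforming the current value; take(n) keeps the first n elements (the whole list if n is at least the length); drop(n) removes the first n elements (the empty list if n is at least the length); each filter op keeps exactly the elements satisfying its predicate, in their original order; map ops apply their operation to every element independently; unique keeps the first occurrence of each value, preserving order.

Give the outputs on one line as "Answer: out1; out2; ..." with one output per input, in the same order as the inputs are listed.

Execution, op by op:
  [5, -9, -13, 5] -> [5, 5] -> [5, 5] -> [5]
  [26, -40, 12, -23, -7, -13, -15] -> [26, 12] -> [26, 12] -> [12]
  [11, 0, 4, 26, 41, -34, -13, 4, -27, -27] -> [11, 4, 26, 41, 4] -> [41, 26, 11, 4, 4] -> [26, 11, 4, 4]
  [-20, -5, -23, -15, 25, 10, -2, -9, 21] -> [25, 10, 21] -> [25, 21, 10] -> [21, 10]
  [-27, 26, 17, -4, 19, 44, 38, -1] -> [26, 17, 19, 44, 38] -> [44, 38, 26, 19, 17] -> [38, 26, 19, 17]
  [40, 46, -24] -> [40, 46] -> [46, 40] -> [40]

[5]; [12]; [26, 11, 4, 4]; [21, 10]; [38, 26, 19, 17]; [40]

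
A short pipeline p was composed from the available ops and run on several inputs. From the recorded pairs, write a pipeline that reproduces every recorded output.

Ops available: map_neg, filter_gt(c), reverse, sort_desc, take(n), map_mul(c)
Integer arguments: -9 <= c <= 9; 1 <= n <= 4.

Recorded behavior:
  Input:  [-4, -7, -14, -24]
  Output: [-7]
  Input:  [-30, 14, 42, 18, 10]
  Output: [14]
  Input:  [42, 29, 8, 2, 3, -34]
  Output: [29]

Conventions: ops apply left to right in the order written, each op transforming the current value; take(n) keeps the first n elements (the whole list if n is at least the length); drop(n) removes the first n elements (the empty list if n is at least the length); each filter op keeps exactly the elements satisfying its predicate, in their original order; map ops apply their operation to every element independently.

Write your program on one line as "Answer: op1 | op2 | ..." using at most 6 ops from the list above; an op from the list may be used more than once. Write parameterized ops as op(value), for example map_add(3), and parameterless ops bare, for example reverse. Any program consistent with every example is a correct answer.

take(2) | map_neg | reverse | map_neg | take(1)

Check, running the answer program on each example:
  [-4, -7, -14, -24] -> [-4, -7] -> [4, 7] -> [7, 4] -> [-7, -4] -> [-7]
  [-30, 14, 42, 18, 10] -> [-30, 14] -> [30, -14] -> [-14, 30] -> [14, -30] -> [14]
  [42, 29, 8, 2, 3, -34] -> [42, 29] -> [-42, -29] -> [-29, -42] -> [29, 42] -> [29]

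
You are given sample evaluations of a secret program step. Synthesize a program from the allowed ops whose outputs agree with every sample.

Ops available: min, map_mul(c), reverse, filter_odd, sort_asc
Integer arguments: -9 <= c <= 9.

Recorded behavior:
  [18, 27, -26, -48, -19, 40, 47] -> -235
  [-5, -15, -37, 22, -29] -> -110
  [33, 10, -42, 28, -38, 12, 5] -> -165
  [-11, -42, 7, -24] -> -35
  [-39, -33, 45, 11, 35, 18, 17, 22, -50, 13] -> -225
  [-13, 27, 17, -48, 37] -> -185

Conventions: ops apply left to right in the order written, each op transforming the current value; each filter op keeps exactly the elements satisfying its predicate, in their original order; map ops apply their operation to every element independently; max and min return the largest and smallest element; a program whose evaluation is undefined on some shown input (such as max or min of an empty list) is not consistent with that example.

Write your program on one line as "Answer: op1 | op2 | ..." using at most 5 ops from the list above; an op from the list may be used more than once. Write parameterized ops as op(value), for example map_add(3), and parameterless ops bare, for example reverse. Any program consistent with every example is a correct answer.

sort_asc | reverse | map_mul(-5) | min

Check, running the answer program on each example:
  [18, 27, -26, -48, -19, 40, 47] -> [-48, -26, -19, 18, 27, 40, 47] -> [47, 40, 27, 18, -19, -26, -48] -> [-235, -200, -135, -90, 95, 130, 240] -> -235
  [-5, -15, -37, 22, -29] -> [-37, -29, -15, -5, 22] -> [22, -5, -15, -29, -37] -> [-110, 25, 75, 145, 185] -> -110
  [33, 10, -42, 28, -38, 12, 5] -> [-42, -38, 5, 10, 12, 28, 33] -> [33, 28, 12, 10, 5, -38, -42] -> [-165, -140, -60, -50, -25, 190, 210] -> -165
  [-11, -42, 7, -24] -> [-42, -24, -11, 7] -> [7, -11, -24, -42] -> [-35, 55, 120, 210] -> -35
  [-39, -33, 45, 11, 35, 18, 17, 22, -50, 13] -> [-50, -39, -33, 11, 13, 17, 18, 22, 35, 45] -> [45, 35, 22, 18, 17, 13, 11, -33, -39, -50] -> [-225, -175, -110, -90, -85, -65, -55, 165, 195, 250] -> -225
  [-13, 27, 17, -48, 37] -> [-48, -13, 17, 27, 37] -> [37, 27, 17, -13, -48] -> [-185, -135, -85, 65, 240] -> -185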